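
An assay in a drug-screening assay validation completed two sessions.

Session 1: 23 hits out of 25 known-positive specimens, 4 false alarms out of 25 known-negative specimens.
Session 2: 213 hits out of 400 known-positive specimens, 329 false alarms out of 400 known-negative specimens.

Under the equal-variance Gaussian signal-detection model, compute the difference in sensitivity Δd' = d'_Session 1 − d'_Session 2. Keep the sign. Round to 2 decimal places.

Session 1: z(0.9200) = 1.405, z(0.1600) = -0.994, d' = 2.399
Session 2: z(0.5325) = 0.082, z(0.8225) = 0.925, d' = -0.843
Δd' = d'_Session 1 − d'_Session 2 = 2.399 − (-0.843) = 3.242
Session 1 has the higher sensitivity.

Δd' = 3.24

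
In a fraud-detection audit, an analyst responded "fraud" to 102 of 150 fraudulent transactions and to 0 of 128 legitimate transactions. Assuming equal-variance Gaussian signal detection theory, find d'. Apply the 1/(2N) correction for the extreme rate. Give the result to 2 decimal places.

d' = 3.13

The false-alarm rate is 0/128 = 0, so apply the 1/(2N) correction: FA → 1/(2·128) = 0.00391.
z(H) = z(0.68000) = 0.468
z(FA) = z(0.00391) = -2.660
d' = 0.468 − (-2.660) = 3.128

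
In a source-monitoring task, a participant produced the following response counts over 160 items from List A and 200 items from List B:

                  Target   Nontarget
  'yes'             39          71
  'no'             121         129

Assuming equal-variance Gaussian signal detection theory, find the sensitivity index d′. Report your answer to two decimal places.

H = 39/160 = 0.2437
FA = 71/200 = 0.3550
z(0.2437) = -0.694, z(0.3550) = -0.372
d' = z(H) − z(FA) = -0.694 − (-0.372) = -0.322

d′ = -0.32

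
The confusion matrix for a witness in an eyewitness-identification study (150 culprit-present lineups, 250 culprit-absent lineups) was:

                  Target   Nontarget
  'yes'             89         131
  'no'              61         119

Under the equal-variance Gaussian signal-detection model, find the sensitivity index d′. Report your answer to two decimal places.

H = 89/150 = 0.5933
FA = 131/250 = 0.5240
Φ⁻¹(H) = Φ⁻¹(0.5933) = 0.2360
Φ⁻¹(FA) = Φ⁻¹(0.5240) = 0.0602
d' = z(H) − z(FA) = 0.2360 − 0.0602 = 0.1758

d′ = 0.18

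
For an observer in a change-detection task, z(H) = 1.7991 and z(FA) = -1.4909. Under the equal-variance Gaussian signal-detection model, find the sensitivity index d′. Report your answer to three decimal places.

d′ = 3.290

d' = z(H) − z(FA) = 1.7991 − (-1.4909) = 3.2900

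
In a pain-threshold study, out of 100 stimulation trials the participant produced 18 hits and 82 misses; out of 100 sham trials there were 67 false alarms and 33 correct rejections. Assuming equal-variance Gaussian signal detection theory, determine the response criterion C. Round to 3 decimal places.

H = 18/100 = 0.1800
FA = 67/100 = 0.6700
z(0.1800) = -0.9154, z(0.6700) = 0.4399
c = −½·[z(H) + z(FA)] = −0.5 × (-0.9154 + 0.4399) = 0.23775

C = 0.238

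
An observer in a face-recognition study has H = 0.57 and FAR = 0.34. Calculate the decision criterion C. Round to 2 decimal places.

C = 0.12

Φ⁻¹(0.57) = 0.176, Φ⁻¹(0.34) = -0.412
c = −½·[z(H) + z(FA)] = −0.5 × (0.176 + (-0.412)) = 0.118
c > 0: the observer has a conservative response bias.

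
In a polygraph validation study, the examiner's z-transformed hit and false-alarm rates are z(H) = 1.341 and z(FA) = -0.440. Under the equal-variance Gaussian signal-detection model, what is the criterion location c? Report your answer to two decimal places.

c = -0.45

c = −½·[z(H) + z(FA)] = −½·(1.341 + (-0.440)) = -0.4505
c < 0: the examiner has a liberal response bias.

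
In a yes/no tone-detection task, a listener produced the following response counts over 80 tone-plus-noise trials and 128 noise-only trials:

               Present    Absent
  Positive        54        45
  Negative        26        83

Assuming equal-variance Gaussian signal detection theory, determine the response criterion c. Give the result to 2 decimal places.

H = 54/80 = 0.6750
FA = 45/128 = 0.3516
z(H) = 0.454
z(FA) = -0.381
c = −½·[z(H) + z(FA)] = −0.5 × (0.454 + (-0.381)) = -0.0365

c = -0.04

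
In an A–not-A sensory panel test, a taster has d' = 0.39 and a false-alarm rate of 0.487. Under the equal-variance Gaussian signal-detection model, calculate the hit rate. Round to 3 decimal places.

hit rate = 0.640

z(false-alarm rate) = z(0.487) = -0.0326
z(H) = z(FA) + d' = -0.0326 + 0.39 = 0.3574
hit rate = Φ(0.3574) = 0.6396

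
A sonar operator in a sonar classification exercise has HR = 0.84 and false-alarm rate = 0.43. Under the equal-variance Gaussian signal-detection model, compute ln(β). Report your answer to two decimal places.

z(H) = 0.994
z(FA) = -0.176
ln β = −½·[z(H)² − z(FA)²] = −0.5 × (0.988 − 0.031) = -0.4785

ln β = -0.48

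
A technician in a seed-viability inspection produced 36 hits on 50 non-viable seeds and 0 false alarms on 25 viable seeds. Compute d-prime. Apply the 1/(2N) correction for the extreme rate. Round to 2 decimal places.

d-prime = 2.64

The false-alarm rate is 0/25 = 0, so apply the 1/(2N) correction: FA → 1/(2·25) = 0.02000.
z(H) = z(0.72000) = 0.583
z(FA) = z(0.02000) = -2.054
d' = 0.583 − (-2.054) = 2.637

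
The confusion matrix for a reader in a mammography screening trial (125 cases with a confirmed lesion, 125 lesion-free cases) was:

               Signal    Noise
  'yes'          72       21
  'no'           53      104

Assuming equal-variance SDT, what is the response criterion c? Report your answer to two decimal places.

H = 72/125 = 0.5760
FA = 21/125 = 0.1680
Φ⁻¹(0.5760) = 0.192, Φ⁻¹(0.1680) = -0.962
c = −½·[z(H) + z(FA)] = −0.5 × (0.192 + (-0.962)) = 0.385

c = 0.39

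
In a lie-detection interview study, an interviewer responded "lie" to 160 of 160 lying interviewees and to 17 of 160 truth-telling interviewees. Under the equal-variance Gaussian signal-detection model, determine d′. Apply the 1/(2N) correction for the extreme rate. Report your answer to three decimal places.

The hit rate is 160/160 = 1, so apply the 1/(2N) correction: H → 1 − 1/(2·160) = 0.99687.
z(H) = z(0.99687) = 2.7338
z(FA) = z(0.10625) = -1.2467
d' = 2.7338 − (-1.2467) = 3.9805

d′ = 3.981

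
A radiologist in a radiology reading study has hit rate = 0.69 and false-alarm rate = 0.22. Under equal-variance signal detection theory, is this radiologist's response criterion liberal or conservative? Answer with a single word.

z(H) = 0.496, z(FA) = -0.772
c = −½·(z(H) + z(FA)) = 0.138
c > 0 → conservative criterion (biased toward responding “no”).

conservative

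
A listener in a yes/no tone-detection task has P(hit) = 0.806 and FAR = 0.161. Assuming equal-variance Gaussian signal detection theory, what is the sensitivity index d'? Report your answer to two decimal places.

Φ⁻¹(0.806) = 0.863, Φ⁻¹(0.161) = -0.990
d' = z(H) − z(FA) = 0.863 − (-0.990) = 1.853

d' = 1.85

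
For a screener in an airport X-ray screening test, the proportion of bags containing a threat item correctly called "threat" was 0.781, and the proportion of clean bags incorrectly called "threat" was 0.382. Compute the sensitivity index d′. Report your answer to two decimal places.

Φ⁻¹(0.781) = 0.7756, Φ⁻¹(0.382) = -0.3002
d' = z(H) − z(FA) = 0.7756 − (-0.3002) = 1.0758

d′ = 1.08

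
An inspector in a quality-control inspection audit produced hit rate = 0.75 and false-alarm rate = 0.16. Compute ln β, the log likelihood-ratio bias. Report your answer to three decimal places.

z(0.75) = 0.6745, z(0.16) = -0.9945
ln β = −½·[z(H)² − z(FA)²] = −0.5 × (0.4550 − 0.9890) = 0.2670

ln β = 0.267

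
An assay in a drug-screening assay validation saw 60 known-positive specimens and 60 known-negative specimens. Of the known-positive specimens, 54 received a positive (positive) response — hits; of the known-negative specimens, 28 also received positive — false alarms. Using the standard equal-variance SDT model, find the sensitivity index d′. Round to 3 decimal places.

H = 54/60 = 0.9000
FA = 28/60 = 0.4667
z(0.9000) = 1.2816, z(0.4667) = -0.0836
d' = z(H) − z(FA) = 1.2816 − (-0.0836) = 1.3652

d′ = 1.365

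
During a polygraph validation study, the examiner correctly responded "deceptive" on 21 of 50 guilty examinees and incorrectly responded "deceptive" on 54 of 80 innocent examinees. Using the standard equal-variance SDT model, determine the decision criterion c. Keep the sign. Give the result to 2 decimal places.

H = 21/50 = 0.4200
FA = 54/80 = 0.6750
z(H) = -0.202
z(FA) = 0.454
c = −½·[z(H) + z(FA)] = −0.5 × (-0.202 + 0.454) = -0.126
c < 0: the examiner has a liberal response bias.

c = -0.13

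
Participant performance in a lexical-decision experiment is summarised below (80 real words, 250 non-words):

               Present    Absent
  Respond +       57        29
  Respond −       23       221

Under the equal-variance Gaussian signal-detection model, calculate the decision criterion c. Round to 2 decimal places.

c = 0.32

H = 57/80 = 0.7125
FA = 29/250 = 0.1160
z(H) = z(0.7125) = 0.561
z(FA) = z(0.1160) = -1.195
c = −½·[z(H) + z(FA)] = −0.5 × (0.561 + (-1.195)) = 0.317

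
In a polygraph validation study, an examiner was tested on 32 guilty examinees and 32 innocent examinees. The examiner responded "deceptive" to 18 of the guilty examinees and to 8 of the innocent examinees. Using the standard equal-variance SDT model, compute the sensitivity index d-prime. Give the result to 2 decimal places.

d-prime = 0.83

H = 18/32 = 0.5625
FA = 8/32 = 0.2500
z(H) = 0.157
z(FA) = -0.674
d' = z(H) − z(FA) = 0.157 − (-0.674) = 0.831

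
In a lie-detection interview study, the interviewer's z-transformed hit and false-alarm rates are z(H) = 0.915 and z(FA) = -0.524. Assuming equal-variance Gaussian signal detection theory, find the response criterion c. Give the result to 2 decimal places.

c = -0.20

c = −½·[z(H) + z(FA)] = −½·(0.915 + (-0.524)) = -0.1955
c < 0: the interviewer has a liberal response bias.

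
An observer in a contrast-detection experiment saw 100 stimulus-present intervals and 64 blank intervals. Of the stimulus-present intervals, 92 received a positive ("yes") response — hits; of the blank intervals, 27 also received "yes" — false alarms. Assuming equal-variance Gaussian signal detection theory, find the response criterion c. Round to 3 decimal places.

c = -0.604

H = 92/100 = 0.9200
FA = 27/64 = 0.4219
Φ⁻¹(H) = 1.4051
Φ⁻¹(FA) = -0.1970
c = −½·[z(H) + z(FA)] = −0.5 × (1.4051 + (-0.1970)) = -0.60405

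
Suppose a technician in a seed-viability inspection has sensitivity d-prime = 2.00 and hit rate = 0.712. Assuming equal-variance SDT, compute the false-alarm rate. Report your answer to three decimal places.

z(hit rate) = z(0.712) = 0.5592
z(FA) = z(H) − d' = 0.5592 − 2.00 = -1.4408
false-alarm rate = Φ(-1.4408) = 0.0748

false-alarm rate = 0.075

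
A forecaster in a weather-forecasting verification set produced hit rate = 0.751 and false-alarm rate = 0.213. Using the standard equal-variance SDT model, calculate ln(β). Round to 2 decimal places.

z(H) = 0.678
z(FA) = -0.796
ln β = −½·[z(H)² − z(FA)²] = −0.5 × (0.460 − 0.634) = 0.087

ln β = 0.09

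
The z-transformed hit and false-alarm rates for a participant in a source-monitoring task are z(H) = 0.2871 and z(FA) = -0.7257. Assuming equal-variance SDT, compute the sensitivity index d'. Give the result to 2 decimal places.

d' = 1.01

d' = z(H) − z(FA) = 0.2871 − (-0.7257) = 1.0128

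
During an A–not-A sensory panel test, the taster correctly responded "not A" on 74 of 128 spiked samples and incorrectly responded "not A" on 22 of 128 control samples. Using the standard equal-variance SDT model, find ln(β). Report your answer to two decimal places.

ln β = 0.43

H = 74/128 = 0.5781
FA = 22/128 = 0.1719
z(0.5781) = 0.197, z(0.1719) = -0.947
ln β = −½·[z(H)² − z(FA)²] = −0.5 × (0.039 − 0.897) = 0.429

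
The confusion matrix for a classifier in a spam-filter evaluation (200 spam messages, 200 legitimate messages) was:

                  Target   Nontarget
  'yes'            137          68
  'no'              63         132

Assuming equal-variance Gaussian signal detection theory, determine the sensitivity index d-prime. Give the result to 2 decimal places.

H = 137/200 = 0.6850
FA = 68/200 = 0.3400
z(H) = z(0.6850) = 0.4817
z(FA) = z(0.3400) = -0.4125
d' = z(H) − z(FA) = 0.4817 − (-0.4125) = 0.8942

d-prime = 0.89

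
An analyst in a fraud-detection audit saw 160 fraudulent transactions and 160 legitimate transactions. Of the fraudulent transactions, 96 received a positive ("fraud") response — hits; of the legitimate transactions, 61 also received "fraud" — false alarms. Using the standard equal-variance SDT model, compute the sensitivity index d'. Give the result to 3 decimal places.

d' = 0.556

H = 96/160 = 0.6000
FA = 61/160 = 0.3812
z(H) = 0.2533
z(FA) = -0.3023
d' = z(H) − z(FA) = 0.2533 − (-0.3023) = 0.5556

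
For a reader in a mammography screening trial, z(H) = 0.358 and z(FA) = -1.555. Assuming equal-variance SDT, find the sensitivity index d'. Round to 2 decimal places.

d' = z(H) − z(FA) = 0.358 − (-1.555) = 1.913

d' = 1.91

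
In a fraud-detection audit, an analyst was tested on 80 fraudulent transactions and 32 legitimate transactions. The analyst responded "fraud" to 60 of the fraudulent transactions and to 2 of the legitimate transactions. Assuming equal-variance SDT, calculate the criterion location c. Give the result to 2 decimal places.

H = 60/80 = 0.7500
FA = 2/32 = 0.0625
z(H) = z(0.7500) = 0.6745
z(FA) = z(0.0625) = -1.5341
c = −½·[z(H) + z(FA)] = −0.5 × (0.6745 + (-1.5341)) = 0.4298

c = 0.43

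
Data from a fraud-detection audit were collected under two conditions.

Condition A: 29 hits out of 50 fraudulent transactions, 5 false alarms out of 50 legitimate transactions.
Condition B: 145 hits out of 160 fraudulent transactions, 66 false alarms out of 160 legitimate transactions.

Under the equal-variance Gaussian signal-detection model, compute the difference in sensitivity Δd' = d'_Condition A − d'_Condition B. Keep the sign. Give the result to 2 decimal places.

Δd' = -0.06

Condition A: z(0.5800) = 0.202, z(0.1000) = -1.282, d' = 1.484
Condition B: z(0.9062) = 1.318, z(0.4125) = -0.221, d' = 1.539
Δd' = d'_Condition A − d'_Condition B = 1.484 − 1.539 = -0.055
Condition B has the higher sensitivity.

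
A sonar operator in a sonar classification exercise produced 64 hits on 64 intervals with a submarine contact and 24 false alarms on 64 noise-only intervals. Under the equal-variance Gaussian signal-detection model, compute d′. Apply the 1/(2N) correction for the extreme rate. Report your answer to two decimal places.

d′ = 2.74

The hit rate is 64/64 = 1, so apply the 1/(2N) correction: H → 1 − 1/(2·64) = 0.99219.
z(H) = z(0.99219) = 2.418
z(FA) = z(0.37500) = -0.319
d' = 2.418 − (-0.319) = 2.737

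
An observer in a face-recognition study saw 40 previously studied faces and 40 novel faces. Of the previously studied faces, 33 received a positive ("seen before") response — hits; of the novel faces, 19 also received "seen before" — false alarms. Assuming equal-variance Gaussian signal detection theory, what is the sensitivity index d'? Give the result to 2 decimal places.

d' = 1.00

H = 33/40 = 0.8250
FA = 19/40 = 0.4750
z(H) = 0.9346
z(FA) = -0.0627
d' = z(H) − z(FA) = 0.9346 − (-0.0627) = 0.9973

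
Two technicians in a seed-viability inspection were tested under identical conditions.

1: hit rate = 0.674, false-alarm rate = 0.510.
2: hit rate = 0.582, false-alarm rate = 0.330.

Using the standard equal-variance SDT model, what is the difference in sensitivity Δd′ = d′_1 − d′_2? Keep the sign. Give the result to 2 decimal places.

Δd′ = -0.22

1: z(0.674) = 0.451, z(0.510) = 0.025, d' = 0.426
2: z(0.582) = 0.207, z(0.330) = -0.440, d' = 0.647
Δd' = d'_1 − d'_2 = 0.426 − 0.647 = -0.221
2 has the higher sensitivity.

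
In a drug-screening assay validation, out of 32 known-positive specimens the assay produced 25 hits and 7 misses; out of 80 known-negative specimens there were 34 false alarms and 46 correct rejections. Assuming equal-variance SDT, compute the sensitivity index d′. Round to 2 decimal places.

H = 25/32 = 0.7812
FA = 34/80 = 0.4250
Φ⁻¹(0.7812) = 0.7763, Φ⁻¹(0.4250) = -0.1891
d' = z(H) − z(FA) = 0.7763 − (-0.1891) = 0.9654

d′ = 0.97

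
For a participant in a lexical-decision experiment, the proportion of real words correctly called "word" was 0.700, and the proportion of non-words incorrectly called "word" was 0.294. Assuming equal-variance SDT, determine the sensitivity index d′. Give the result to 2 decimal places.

d′ = 1.07

z(0.700) = 0.524, z(0.294) = -0.542
d' = z(H) − z(FA) = 0.524 − (-0.542) = 1.066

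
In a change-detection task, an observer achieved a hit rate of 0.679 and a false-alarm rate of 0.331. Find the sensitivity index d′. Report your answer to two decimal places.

z(H) = 0.4649
z(FA) = -0.4372
d' = z(H) − z(FA) = 0.4649 − (-0.4372) = 0.9021

d′ = 0.90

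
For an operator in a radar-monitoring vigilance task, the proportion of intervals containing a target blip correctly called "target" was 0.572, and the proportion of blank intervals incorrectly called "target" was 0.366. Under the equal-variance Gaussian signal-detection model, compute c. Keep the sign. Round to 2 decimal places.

c = 0.08

z(H) = 0.1815
z(FA) = -0.3425
c = −½·[z(H) + z(FA)] = −0.5 × (0.1815 + (-0.3425)) = 0.0805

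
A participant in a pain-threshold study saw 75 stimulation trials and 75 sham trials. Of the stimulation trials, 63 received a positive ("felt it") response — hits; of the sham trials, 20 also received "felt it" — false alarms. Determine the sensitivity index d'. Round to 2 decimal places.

d' = 1.62

H = 63/75 = 0.8400
FA = 20/75 = 0.2667
Φ⁻¹(H) = Φ⁻¹(0.8400) = 0.994
Φ⁻¹(FA) = Φ⁻¹(0.2667) = -0.623
d' = z(H) − z(FA) = 0.994 − (-0.623) = 1.617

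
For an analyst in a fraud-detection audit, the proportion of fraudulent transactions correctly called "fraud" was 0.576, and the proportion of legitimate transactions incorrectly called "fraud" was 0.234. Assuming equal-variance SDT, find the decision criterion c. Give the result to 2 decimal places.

c = 0.27

z(H) = z(0.576) = 0.192
z(FA) = z(0.234) = -0.726
c = −½·[z(H) + z(FA)] = −0.5 × (0.192 + (-0.726)) = 0.267
c > 0: the analyst has a conservative response bias.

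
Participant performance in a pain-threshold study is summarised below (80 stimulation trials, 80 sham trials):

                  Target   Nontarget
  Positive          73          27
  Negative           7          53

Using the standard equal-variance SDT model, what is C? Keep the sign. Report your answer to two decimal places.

H = 73/80 = 0.9125
FA = 27/80 = 0.3375
z(H) = z(0.9125) = 1.3563
z(FA) = z(0.3375) = -0.4193
c = −½·[z(H) + z(FA)] = −0.5 × (1.3563 + (-0.4193)) = -0.4685

C = -0.47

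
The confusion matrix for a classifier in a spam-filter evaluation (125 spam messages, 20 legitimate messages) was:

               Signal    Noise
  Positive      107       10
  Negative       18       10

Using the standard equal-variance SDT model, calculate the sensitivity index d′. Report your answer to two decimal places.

d′ = 1.06

H = 107/125 = 0.8560
FA = 10/20 = 0.5000
z(H) = 1.0625
z(FA) = 0.0000
d' = z(H) − z(FA) = 1.0625 − 0.0000 = 1.0625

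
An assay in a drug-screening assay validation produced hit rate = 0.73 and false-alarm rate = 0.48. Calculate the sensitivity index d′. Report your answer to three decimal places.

d′ = 0.663

z(H) = z(0.73) = 0.6128
z(FA) = z(0.48) = -0.0502
d' = z(H) − z(FA) = 0.6128 − (-0.0502) = 0.6630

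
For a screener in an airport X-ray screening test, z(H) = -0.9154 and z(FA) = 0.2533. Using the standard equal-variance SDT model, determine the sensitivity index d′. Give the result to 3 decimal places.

d' = z(H) − z(FA) = -0.9154 − 0.2533 = -1.1687

d′ = -1.169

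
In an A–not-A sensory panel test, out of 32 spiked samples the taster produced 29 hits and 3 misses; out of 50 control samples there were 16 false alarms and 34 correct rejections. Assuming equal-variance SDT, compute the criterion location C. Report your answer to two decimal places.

C = -0.43

H = 29/32 = 0.9062
FA = 16/50 = 0.3200
Φ⁻¹(H) = Φ⁻¹(0.9062) = 1.3177
Φ⁻¹(FA) = Φ⁻¹(0.3200) = -0.4677
c = −½·[z(H) + z(FA)] = −0.5 × (1.3177 + (-0.4677)) = -0.4250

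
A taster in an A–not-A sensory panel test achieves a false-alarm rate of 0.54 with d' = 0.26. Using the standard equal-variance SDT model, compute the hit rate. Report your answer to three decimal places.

hit rate = 0.641

z(false-alarm rate) = z(0.54) = 0.1004
z(H) = z(FA) + d' = 0.1004 + 0.26 = 0.3604
hit rate = Φ(0.3604) = 0.6407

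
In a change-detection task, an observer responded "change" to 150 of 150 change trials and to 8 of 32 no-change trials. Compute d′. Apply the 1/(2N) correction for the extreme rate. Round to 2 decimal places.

The hit rate is 150/150 = 1, so apply the 1/(2N) correction: H → 1 − 1/(2·150) = 0.99667.
z(H) = z(0.99667) = 2.713
z(FA) = z(0.25000) = -0.674
d' = 2.713 − (-0.674) = 3.387

d′ = 3.39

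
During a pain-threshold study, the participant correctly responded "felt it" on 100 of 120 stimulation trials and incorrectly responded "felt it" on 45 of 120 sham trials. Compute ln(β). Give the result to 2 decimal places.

ln β = -0.42

H = 100/120 = 0.8333
FA = 45/120 = 0.3750
z(H) = z(0.8333) = 0.967
z(FA) = z(0.3750) = -0.319
ln β = −½·[z(H)² − z(FA)²] = −0.5 × (0.935 − 0.102) = -0.4165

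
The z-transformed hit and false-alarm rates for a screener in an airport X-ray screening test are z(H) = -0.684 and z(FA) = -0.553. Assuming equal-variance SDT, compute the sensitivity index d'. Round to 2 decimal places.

d' = z(H) − z(FA) = -0.684 − (-0.553) = -0.131

d' = -0.13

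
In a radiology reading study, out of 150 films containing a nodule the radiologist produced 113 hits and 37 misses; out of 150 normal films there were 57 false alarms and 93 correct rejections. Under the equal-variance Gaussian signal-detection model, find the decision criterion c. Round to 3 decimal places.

H = 113/150 = 0.7533
FA = 57/150 = 0.3800
Φ⁻¹(0.7533) = 0.6849, Φ⁻¹(0.3800) = -0.3055
c = −½·[z(H) + z(FA)] = −0.5 × (0.6849 + (-0.3055)) = -0.1897
c < 0: the radiologist has a liberal response bias.

c = -0.190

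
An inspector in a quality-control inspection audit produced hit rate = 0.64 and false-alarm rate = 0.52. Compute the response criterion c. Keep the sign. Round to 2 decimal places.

c = -0.20

Φ⁻¹(0.64) = 0.3585, Φ⁻¹(0.52) = 0.0502
c = −½·[z(H) + z(FA)] = −0.5 × (0.3585 + 0.0502) = -0.20435
c < 0: the inspector has a liberal response bias.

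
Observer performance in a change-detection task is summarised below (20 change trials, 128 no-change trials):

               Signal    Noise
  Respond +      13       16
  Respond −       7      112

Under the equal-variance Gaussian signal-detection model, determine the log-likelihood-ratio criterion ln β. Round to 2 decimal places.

H = 13/20 = 0.6500
FA = 16/128 = 0.1250
z(H) = 0.385
z(FA) = -1.150
ln β = −½·[z(H)² − z(FA)²] = −0.5 × (0.148 − 1.323) = 0.5875

ln β = 0.59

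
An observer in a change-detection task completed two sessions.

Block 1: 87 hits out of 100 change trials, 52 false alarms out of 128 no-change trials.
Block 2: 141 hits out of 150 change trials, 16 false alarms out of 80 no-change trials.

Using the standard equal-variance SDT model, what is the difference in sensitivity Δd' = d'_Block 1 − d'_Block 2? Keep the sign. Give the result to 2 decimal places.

Block 1: z(0.8700) = 1.126, z(0.4062) = -0.237, d' = 1.363
Block 2: z(0.9400) = 1.555, z(0.2000) = -0.842, d' = 2.397
Δd' = d'_Block 1 − d'_Block 2 = 1.363 − 2.397 = -1.034
Block 2 has the higher sensitivity.

Δd' = -1.03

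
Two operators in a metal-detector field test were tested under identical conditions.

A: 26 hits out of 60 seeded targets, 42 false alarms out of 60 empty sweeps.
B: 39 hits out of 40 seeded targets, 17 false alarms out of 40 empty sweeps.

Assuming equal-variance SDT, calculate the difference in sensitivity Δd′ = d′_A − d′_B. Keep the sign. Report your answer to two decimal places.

Δd′ = -2.84

A: z(0.4333) = -0.168, z(0.7000) = 0.524, d' = -0.692
B: z(0.9750) = 1.960, z(0.4250) = -0.189, d' = 2.149
Δd' = d'_A − d'_B = -0.692 − 2.149 = -2.841
B has the higher sensitivity.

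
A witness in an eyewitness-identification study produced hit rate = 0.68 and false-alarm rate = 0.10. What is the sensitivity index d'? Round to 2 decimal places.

z(0.68) = 0.4677, z(0.10) = -1.2816
d' = z(H) − z(FA) = 0.4677 − (-1.2816) = 1.7493

d' = 1.75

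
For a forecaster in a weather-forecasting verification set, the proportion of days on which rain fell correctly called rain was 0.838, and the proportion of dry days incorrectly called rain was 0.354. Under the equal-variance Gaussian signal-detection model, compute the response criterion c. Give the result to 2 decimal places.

c = -0.31

z(H) = 0.986
z(FA) = -0.375
c = −½·[z(H) + z(FA)] = −0.5 × (0.986 + (-0.375)) = -0.3055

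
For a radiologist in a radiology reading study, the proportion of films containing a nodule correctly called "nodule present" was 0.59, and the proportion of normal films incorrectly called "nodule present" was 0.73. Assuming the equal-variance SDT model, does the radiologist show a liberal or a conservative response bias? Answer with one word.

liberal

z(H) = 0.228, z(FA) = 0.613
c = −½·(z(H) + z(FA)) = -0.4205
c < 0 → liberal criterion (biased toward responding “yes”).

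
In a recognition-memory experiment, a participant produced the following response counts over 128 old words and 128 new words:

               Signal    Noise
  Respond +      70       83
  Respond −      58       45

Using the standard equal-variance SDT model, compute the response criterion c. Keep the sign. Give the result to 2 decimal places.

H = 70/128 = 0.5469
FA = 83/128 = 0.6484
z(H) = z(0.5469) = 0.118
z(FA) = z(0.6484) = 0.381
c = −½·[z(H) + z(FA)] = −0.5 × (0.118 + 0.381) = -0.2495

c = -0.25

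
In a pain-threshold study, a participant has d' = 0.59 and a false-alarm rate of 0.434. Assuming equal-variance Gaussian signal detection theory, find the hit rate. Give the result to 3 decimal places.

hit rate = 0.664

z(false-alarm rate) = z(0.434) = -0.1662
z(H) = z(FA) + d' = -0.1662 + 0.59 = 0.4238
hit rate = Φ(0.4238) = 0.6641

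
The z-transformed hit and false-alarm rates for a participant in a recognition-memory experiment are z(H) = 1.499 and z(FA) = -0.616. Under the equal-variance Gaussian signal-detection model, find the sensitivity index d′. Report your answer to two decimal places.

d' = z(H) − z(FA) = 1.499 − (-0.616) = 2.115

d′ = 2.12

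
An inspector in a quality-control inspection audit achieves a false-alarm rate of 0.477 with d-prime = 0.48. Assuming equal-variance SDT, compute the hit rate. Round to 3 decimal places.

z(false-alarm rate) = z(0.477) = -0.0577
z(H) = z(FA) + d' = -0.0577 + 0.48 = 0.4223
hit rate = Φ(0.4223) = 0.6636

hit rate = 0.664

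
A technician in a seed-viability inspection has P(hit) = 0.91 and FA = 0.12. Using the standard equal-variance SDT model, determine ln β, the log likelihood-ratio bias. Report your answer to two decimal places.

ln β = -0.21

z(H) = 1.341
z(FA) = -1.175
ln β = −½·[z(H)² − z(FA)²] = −0.5 × (1.798 − 1.381) = -0.2085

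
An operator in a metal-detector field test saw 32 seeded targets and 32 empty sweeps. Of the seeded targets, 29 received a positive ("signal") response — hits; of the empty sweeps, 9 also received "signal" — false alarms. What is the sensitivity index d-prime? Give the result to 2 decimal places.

d-prime = 1.90

H = 29/32 = 0.9062
FA = 9/32 = 0.2812
z(H) = z(0.9062) = 1.3177
z(FA) = z(0.2812) = -0.5793
d' = z(H) − z(FA) = 1.3177 − (-0.5793) = 1.8970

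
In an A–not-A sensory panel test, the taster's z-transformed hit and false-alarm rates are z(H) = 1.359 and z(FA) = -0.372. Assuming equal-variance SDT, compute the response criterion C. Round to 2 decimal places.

c = −½·[z(H) + z(FA)] = −½·(1.359 + (-0.372)) = -0.4935
c < 0: the taster has a liberal response bias.

C = -0.49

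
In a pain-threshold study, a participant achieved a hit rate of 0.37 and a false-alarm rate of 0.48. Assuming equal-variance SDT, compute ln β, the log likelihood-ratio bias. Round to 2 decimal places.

ln β = -0.05

z(H) = -0.332
z(FA) = -0.050
ln β = −½·[z(H)² − z(FA)²] = −0.5 × (0.110 − 0.003) = -0.0535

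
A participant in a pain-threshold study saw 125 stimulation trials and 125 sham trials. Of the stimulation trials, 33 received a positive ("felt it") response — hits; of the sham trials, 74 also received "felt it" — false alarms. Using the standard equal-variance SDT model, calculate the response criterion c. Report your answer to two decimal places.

H = 33/125 = 0.2640
FA = 74/125 = 0.5920
Φ⁻¹(H) = -0.631
Φ⁻¹(FA) = 0.233
c = −½·[z(H) + z(FA)] = −0.5 × (-0.631 + 0.233) = 0.199
c > 0: the participant has a conservative response bias.

c = 0.20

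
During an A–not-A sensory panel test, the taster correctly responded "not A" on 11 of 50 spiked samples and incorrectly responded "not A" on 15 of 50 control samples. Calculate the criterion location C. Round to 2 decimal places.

C = 0.65

H = 11/50 = 0.2200
FA = 15/50 = 0.3000
z(H) = z(0.2200) = -0.772
z(FA) = z(0.3000) = -0.524
c = −½·[z(H) + z(FA)] = −0.5 × (-0.772 + (-0.524)) = 0.648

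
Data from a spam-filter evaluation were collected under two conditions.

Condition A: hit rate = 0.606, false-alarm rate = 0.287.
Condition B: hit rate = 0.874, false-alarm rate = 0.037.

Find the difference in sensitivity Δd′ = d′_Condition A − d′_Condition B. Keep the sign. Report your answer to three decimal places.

Condition A: z(0.606) = 0.2689, z(0.287) = -0.5622, d' = 0.8311
Condition B: z(0.874) = 1.1455, z(0.037) = -1.7866, d' = 2.9321
Δd' = d'_Condition A − d'_Condition B = 0.8311 − 2.9321 = -2.1010
Condition B has the higher sensitivity.

Δd′ = -2.101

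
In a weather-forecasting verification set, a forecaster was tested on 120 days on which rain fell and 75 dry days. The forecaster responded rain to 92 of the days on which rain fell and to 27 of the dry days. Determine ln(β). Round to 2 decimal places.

ln β = -0.20

H = 92/120 = 0.7667
FA = 27/75 = 0.3600
z(0.7667) = 0.728, z(0.3600) = -0.358
ln β = −½·[z(H)² − z(FA)²] = −0.5 × (0.530 − 0.128) = -0.201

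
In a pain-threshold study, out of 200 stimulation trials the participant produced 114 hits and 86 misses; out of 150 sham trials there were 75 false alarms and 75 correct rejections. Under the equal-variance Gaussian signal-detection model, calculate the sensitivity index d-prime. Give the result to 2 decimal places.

H = 114/200 = 0.5700
FA = 75/150 = 0.5000
z(0.5700) = 0.1764, z(0.5000) = 0.0000
d' = z(H) − z(FA) = 0.1764 − 0.0000 = 0.1764

d-prime = 0.18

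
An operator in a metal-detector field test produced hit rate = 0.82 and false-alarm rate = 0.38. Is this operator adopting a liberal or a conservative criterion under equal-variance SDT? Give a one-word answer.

z(H) = 0.915, z(FA) = -0.305
c = −½·(z(H) + z(FA)) = -0.305
c < 0 → liberal criterion (biased toward responding “yes”).

liberal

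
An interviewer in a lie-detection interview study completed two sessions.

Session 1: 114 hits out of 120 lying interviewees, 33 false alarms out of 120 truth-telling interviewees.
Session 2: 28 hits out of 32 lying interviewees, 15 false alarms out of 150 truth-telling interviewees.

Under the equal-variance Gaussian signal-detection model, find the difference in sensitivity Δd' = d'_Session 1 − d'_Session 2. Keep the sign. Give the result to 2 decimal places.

Session 1: z(0.9500) = 1.645, z(0.2750) = -0.598, d' = 2.243
Session 2: z(0.8750) = 1.150, z(0.1000) = -1.282, d' = 2.432
Δd' = d'_Session 1 − d'_Session 2 = 2.243 − 2.432 = -0.189
Session 2 has the higher sensitivity.

Δd' = -0.19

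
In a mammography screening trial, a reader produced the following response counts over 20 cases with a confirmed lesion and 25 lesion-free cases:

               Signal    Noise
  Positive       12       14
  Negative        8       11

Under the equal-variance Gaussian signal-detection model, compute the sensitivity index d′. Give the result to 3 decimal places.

d′ = 0.102

H = 12/20 = 0.6000
FA = 14/25 = 0.5600
z(0.6000) = 0.2533, z(0.5600) = 0.1510
d' = z(H) − z(FA) = 0.2533 − 0.1510 = 0.1023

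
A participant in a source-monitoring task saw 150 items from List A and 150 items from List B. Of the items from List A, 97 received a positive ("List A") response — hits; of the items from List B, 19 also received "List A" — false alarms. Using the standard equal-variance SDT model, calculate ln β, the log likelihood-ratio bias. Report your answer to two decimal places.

ln β = 0.58

H = 97/150 = 0.6467
FA = 19/150 = 0.1267
z(H) = z(0.6467) = 0.376
z(FA) = z(0.1267) = -1.142
ln β = −½·[z(H)² − z(FA)²] = −0.5 × (0.141 − 1.304) = 0.5815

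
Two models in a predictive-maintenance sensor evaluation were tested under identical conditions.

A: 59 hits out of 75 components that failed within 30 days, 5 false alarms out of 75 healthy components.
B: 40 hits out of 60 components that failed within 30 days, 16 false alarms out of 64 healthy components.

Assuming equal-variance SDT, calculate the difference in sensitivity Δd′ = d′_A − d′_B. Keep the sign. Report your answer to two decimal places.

Δd′ = 1.19

A: z(0.7867) = 0.795, z(0.0667) = -1.501, d' = 2.296
B: z(0.6667) = 0.431, z(0.2500) = -0.674, d' = 1.105
Δd' = d'_A − d'_B = 2.296 − 1.105 = 1.191
A has the higher sensitivity.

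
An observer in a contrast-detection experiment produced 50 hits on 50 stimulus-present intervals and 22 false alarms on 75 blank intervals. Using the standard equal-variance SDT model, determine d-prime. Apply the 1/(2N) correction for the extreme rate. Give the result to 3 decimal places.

d-prime = 2.870

The hit rate is 50/50 = 1, so apply the 1/(2N) correction: H → 1 − 1/(2·50) = 0.99000.
z(H) = z(0.99000) = 2.3263
z(FA) = z(0.29333) = -0.5437
d' = 2.3263 − (-0.5437) = 2.8700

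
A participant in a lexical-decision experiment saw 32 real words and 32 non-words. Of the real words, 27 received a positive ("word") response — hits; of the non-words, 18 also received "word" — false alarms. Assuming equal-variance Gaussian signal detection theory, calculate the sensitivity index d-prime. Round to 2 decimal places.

d-prime = 0.85

H = 27/32 = 0.8438
FA = 18/32 = 0.5625
Φ⁻¹(H) = 1.010
Φ⁻¹(FA) = 0.157
d' = z(H) − z(FA) = 1.010 − 0.157 = 0.853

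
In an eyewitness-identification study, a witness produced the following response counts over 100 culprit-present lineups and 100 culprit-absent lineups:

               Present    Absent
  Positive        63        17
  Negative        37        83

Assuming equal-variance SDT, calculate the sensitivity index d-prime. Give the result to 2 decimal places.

d-prime = 1.29

H = 63/100 = 0.6300
FA = 17/100 = 0.1700
z(H) = z(0.6300) = 0.332
z(FA) = z(0.1700) = -0.954
d' = z(H) − z(FA) = 0.332 − (-0.954) = 1.286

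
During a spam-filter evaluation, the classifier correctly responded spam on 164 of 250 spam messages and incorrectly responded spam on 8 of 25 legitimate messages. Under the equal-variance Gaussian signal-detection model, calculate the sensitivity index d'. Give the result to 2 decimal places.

H = 164/250 = 0.6560
FA = 8/25 = 0.3200
Φ⁻¹(H) = Φ⁻¹(0.6560) = 0.4016
Φ⁻¹(FA) = Φ⁻¹(0.3200) = -0.4677
d' = z(H) − z(FA) = 0.4016 − (-0.4677) = 0.8693

d' = 0.87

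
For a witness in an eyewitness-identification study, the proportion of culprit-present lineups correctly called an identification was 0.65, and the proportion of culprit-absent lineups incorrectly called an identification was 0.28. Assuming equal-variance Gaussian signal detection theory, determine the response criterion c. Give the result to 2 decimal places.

c = 0.10

Φ⁻¹(H) = Φ⁻¹(0.65) = 0.385
Φ⁻¹(FA) = Φ⁻¹(0.28) = -0.583
c = −½·[z(H) + z(FA)] = −0.5 × (0.385 + (-0.583)) = 0.099
c > 0: the witness has a conservative response bias.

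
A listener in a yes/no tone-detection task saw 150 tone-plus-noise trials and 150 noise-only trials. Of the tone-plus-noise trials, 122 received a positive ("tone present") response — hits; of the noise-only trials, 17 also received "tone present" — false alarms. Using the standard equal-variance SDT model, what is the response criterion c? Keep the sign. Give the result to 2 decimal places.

c = 0.16

H = 122/150 = 0.8133
FA = 17/150 = 0.1133
z(H) = z(0.8133) = 0.890
z(FA) = z(0.1133) = -1.209
c = −½·[z(H) + z(FA)] = −0.5 × (0.890 + (-1.209)) = 0.1595
c > 0: the listener has a conservative response bias.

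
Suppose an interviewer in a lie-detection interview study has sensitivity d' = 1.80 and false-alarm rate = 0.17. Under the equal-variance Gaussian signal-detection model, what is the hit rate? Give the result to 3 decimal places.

z(false-alarm rate) = z(0.17) = -0.9542
z(H) = z(FA) + d' = -0.9542 + 1.80 = 0.8458
hit rate = Φ(0.8458) = 0.8012

hit rate = 0.801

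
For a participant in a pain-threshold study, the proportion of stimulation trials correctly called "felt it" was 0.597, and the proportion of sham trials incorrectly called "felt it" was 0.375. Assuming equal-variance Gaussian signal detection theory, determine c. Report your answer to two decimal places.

c = 0.04

Φ⁻¹(H) = Φ⁻¹(0.597) = 0.2456
Φ⁻¹(FA) = Φ⁻¹(0.375) = -0.3186
c = −½·[z(H) + z(FA)] = −0.5 × (0.2456 + (-0.3186)) = 0.0365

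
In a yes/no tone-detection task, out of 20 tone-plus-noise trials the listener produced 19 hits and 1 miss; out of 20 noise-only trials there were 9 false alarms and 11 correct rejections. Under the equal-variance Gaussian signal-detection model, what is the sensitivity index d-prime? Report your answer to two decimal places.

H = 19/20 = 0.9500
FA = 9/20 = 0.4500
z(H) = z(0.9500) = 1.645
z(FA) = z(0.4500) = -0.126
d' = z(H) − z(FA) = 1.645 − (-0.126) = 1.771

d-prime = 1.77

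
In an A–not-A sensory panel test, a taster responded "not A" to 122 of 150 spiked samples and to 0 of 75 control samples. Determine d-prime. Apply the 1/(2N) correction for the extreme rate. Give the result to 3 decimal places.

d-prime = 3.365

The false-alarm rate is 0/75 = 0, so apply the 1/(2N) correction: FA → 1/(2·75) = 0.00667.
z(H) = z(0.81333) = 0.8902
z(FA) = z(0.00667) = -2.4746
d' = 0.8902 − (-2.4746) = 3.3648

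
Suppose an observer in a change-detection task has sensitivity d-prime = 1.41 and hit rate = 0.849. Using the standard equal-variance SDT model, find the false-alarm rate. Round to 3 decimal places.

false-alarm rate = 0.353

z(hit rate) = z(0.849) = 1.0322
z(FA) = z(H) − d' = 1.0322 − 1.41 = -0.3778
false-alarm rate = Φ(-0.3778) = 0.3528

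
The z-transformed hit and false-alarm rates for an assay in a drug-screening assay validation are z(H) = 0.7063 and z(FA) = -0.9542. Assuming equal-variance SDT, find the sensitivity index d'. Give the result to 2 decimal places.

d' = 1.66

d' = z(H) − z(FA) = 0.7063 − (-0.9542) = 1.6605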